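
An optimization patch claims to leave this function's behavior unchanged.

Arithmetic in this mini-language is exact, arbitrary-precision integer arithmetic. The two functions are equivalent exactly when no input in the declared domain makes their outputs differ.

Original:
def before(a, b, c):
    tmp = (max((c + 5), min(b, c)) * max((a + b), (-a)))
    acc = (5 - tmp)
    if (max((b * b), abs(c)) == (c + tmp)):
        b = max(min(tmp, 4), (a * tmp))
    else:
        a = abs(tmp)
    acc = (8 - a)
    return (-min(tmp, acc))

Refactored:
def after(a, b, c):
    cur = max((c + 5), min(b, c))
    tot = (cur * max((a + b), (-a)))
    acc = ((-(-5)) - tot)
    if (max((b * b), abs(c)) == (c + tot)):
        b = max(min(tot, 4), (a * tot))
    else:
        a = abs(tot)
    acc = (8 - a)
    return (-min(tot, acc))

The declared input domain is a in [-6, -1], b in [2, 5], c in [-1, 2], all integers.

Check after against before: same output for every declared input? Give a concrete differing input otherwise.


Reading the diff, among the changes: statement counts differ; and local variable names differ.
Tracing a=-4, b=2, c=2: before: tmp := 28 | acc := -23 | (max((b * b), abs(c)) == (c + tmp)): false | a := 28 | acc := -20 | result 20 | after: cur := 7 | tot := 28 | acc := -23 | (max((b * b), abs(c)) == (c + tot)): false | a := 28 | acc := -20 | result 20 — matching result 20.
Every one of the 96 inputs gives matching results.
verdict: equivalent


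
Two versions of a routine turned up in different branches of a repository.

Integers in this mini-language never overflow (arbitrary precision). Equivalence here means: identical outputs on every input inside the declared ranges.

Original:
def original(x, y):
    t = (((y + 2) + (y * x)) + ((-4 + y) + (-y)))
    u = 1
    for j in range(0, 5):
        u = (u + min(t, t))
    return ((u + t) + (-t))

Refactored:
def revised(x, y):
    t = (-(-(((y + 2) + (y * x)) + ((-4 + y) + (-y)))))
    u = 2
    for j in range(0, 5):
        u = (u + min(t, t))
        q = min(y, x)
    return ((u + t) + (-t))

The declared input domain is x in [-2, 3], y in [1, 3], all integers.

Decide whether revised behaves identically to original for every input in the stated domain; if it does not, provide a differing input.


Take x=-2, y=1.
original: t = -3; u = 1; [j=0]; u = -2; [j=1]; u = -5; [j=2]; u = -8; [j=3]; u = -11; [j=4]; u = -14; return -14
revised: t = -3; u = 2; [j=0]; u = -1; q = -2; [j=1]; u = -4; q = -2; [j=2]; u = -7; q = -2; [j=3]; u = -10; q = -2; [j=4]; u = -13; q = -2; return -13
-14 against -13: the behavior changed.
verdict: not equivalent; witness: x=-2, y=1


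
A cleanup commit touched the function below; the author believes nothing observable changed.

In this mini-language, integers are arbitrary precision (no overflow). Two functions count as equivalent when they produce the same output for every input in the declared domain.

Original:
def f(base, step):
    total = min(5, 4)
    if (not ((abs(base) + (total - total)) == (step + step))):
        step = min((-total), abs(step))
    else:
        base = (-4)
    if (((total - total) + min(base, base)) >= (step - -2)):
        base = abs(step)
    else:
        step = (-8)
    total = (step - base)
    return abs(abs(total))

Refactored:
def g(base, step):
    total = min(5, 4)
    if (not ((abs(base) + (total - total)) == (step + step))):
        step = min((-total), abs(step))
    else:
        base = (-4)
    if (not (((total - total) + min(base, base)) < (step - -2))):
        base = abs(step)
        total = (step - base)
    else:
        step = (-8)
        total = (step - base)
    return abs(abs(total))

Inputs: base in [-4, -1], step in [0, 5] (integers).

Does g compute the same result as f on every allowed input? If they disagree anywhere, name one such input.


Behavior is preserved: although arithmetic usage differs; and statement counts differ; and boolean connective usage differs; and comparison usage differs, the outputs never diverge.
As a probe, take base=-4, step=4: f runs total = 4; (not ((abs(base) + (total - total)) == (step + step))) -> true; step = -4; (((total - total) + min(base, base)) >= (step - -2)) -> false; step = -8; total = -4; return 4; g runs total = 4; (not ((abs(base) + (total - total)) == (step + step))) -> true; step = -4; (not (((total - total) + min(base, base)) < (step - -2))) -> false; step = -8; total = -4; return 4; both end at 4.
Across all 24 domain points the two functions coincide.
verdict: equivalent


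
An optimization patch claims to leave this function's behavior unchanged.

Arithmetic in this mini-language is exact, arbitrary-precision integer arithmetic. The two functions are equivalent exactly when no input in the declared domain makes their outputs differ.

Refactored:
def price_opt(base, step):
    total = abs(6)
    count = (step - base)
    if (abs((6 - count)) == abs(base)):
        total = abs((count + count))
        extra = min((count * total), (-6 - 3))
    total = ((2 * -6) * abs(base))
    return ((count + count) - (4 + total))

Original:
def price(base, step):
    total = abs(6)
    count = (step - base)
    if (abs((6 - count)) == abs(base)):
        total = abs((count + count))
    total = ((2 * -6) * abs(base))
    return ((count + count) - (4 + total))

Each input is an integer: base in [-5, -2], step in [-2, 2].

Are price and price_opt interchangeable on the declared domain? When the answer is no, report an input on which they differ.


Behavior is preserved: although arithmetic usage differs; also local variable names differ; also constant usage differs; also min/max/abs usage differs; also statement counts differ, the outputs never diverge.
Spot check at base=-2, step=1 — price: total = 6; count = 3; (abs((6 - count)) == abs(base)) -> false; total = -24; return 26. price_opt: total = 6; count = 3; (abs((6 - count)) == abs(base)) -> false; total = -24; return 26. Both give 26.
Checked all 20 inputs in the declared domain: the outputs agree on every one.
verdict: equivalent


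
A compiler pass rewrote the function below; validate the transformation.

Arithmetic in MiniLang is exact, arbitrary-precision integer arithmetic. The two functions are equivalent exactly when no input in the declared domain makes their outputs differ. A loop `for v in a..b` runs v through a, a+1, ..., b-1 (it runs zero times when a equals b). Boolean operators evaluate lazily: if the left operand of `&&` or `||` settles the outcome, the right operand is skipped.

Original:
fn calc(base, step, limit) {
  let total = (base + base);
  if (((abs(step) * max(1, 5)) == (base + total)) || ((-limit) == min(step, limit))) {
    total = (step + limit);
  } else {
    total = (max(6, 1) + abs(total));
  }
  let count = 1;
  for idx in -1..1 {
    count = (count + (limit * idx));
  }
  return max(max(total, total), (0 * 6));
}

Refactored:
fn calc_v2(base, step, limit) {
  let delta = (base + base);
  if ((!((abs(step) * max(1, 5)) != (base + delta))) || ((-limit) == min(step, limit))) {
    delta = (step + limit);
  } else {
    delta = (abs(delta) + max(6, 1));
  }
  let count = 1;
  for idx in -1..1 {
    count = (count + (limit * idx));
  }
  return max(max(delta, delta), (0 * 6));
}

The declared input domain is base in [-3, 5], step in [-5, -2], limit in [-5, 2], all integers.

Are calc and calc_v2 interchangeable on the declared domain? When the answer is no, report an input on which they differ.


Comparing the listings, the differences include: comparison usage differs; also local variable names differ; also boolean connective usage differs.
As a probe, take base=-3, step=-4, limit=-4: calc runs total := -6 | (((abs(step) * max(1, 5)) == (base + total)) || ((-limit) == min(step, limit))): false | total := 12 | count := 1 | iter idx=-1: | count := 5 | iter idx=0: | count := 5 | result 12; calc_v2 runs delta := -6 | ((!((abs(step) * max(1, 5)) != (base + delta))) || ((-limit) == min(step, limit))): false | delta := 12 | count := 1 | iter idx=-1: | count := 5 | iter idx=0: | count := 5 | result 12; both end at 12.
An exhaustive pass over the 288 declared inputs shows identical outputs.
verdict: equivalent


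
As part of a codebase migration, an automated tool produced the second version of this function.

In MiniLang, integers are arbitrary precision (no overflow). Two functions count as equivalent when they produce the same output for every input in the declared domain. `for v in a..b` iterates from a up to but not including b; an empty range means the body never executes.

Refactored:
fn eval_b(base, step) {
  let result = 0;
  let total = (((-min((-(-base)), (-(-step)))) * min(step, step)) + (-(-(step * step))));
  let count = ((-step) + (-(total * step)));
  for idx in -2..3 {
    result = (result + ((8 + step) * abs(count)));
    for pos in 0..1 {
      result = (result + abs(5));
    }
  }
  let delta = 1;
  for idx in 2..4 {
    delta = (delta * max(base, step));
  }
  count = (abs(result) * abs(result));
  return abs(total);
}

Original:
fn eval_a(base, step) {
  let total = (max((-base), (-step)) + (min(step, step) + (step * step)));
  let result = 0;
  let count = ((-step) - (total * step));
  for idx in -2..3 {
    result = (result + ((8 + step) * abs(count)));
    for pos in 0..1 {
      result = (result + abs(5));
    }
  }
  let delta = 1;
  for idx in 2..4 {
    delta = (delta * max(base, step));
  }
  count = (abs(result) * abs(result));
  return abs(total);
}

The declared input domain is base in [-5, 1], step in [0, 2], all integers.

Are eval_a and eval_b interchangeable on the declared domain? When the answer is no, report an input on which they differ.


There is a counterexample at base=-5, step=0: 5 on one side, 0 on the other.
eval_a: total=5, then result=0, then count=0, then (idx=-2), then result=0, then (pos=0), then result=5, then (idx=-1), then result=5, then (pos=0), then result=10, then (idx=0), then result=10, then (pos=0), then result=15, then (idx=1), then result=15, then (pos=0), then result=20, then (idx=2), then result=20, then (pos=0), then result=25, then delta=1, then (idx=2), then delta=0, then (idx=3), then delta=0, then count=625, then returns 5
eval_b: result=0, then total=0, then count=0, then (idx=-2), then result=0, then (pos=0), then result=5, then (idx=-1), then result=5, then (pos=0), then result=10, then (idx=0), then result=10, then (pos=0), then result=15, then (idx=1), then result=15, then (pos=0), then result=20, then (idx=2), then result=20, then (pos=0), then result=25, then delta=1, then (idx=2), then delta=0, then (idx=3), then delta=0, then count=625, then returns 0
verdict: not equivalent; witness: base=-5, step=0


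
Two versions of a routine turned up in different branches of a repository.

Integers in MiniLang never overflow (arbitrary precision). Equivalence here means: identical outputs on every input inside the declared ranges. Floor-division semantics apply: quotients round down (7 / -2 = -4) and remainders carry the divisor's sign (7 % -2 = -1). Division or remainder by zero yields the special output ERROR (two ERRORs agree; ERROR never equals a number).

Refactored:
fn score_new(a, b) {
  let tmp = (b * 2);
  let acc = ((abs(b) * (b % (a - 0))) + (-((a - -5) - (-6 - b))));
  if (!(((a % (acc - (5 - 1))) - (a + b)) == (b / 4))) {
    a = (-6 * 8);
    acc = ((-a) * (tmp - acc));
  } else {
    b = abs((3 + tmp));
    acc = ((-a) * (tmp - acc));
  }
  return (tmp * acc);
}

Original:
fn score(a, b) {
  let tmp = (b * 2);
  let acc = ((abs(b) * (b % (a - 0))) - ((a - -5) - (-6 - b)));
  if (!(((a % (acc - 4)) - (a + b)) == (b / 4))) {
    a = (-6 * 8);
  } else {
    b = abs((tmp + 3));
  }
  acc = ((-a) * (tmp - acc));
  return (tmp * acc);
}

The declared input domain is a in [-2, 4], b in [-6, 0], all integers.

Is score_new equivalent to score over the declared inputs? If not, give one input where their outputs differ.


Comparing the listings, the differences include: constant usage differs; and statement counts differ; and arithmetic usage differs.
Spot check at a=-2, b=-6 — score: tmp = -12; acc = -3; (!(((a % (acc - 4)) - (a + b)) == (b / 4))) -> true; a = -48; acc = -432; return 5184. score_new: tmp = -12; acc = -3; (!(((a % (acc - (5 - 1))) - (a + b)) == (b / 4))) -> true; a = -48; acc = -432; return 5184. Both give 5184.
Across all 49 domain points the two functions coincide.
verdict: equivalent


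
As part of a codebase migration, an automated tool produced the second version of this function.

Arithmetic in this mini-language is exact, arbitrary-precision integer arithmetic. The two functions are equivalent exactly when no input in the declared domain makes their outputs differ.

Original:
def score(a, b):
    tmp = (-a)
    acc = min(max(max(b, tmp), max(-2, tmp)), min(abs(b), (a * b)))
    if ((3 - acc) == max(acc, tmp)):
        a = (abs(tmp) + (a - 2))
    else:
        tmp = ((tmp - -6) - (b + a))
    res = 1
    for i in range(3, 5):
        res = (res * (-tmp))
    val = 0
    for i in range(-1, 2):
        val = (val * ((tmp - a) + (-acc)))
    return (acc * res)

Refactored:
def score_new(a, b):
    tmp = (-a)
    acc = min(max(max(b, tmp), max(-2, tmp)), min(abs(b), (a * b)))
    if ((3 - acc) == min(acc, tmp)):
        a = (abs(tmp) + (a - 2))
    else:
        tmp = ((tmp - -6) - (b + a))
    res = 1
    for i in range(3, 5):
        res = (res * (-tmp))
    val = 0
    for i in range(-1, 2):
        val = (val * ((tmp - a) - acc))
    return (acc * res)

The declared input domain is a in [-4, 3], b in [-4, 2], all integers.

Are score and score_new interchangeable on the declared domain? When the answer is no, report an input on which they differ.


There is a counterexample at a=-2, b=-1: 4 on one side, 121 on the other.
score: tmp = 2; acc = 1; ((3 - acc) == max(acc, tmp)) -> true; a = -2; res = 1; [i=3]; res = -2; [i=4]; res = 4; val = 0; [i=-1]; val = 0; [i=0]; val = 0; [i=1]; val = 0; return 4
score_new: tmp = 2; acc = 1; ((3 - acc) == min(acc, tmp)) -> false; tmp = 11; res = 1; [i=3]; res = -11; [i=4]; res = 121; val = 0; [i=-1]; val = 0; [i=0]; val = 0; [i=1]; val = 0; return 121
verdict: not equivalent; witness: a=-2, b=-1


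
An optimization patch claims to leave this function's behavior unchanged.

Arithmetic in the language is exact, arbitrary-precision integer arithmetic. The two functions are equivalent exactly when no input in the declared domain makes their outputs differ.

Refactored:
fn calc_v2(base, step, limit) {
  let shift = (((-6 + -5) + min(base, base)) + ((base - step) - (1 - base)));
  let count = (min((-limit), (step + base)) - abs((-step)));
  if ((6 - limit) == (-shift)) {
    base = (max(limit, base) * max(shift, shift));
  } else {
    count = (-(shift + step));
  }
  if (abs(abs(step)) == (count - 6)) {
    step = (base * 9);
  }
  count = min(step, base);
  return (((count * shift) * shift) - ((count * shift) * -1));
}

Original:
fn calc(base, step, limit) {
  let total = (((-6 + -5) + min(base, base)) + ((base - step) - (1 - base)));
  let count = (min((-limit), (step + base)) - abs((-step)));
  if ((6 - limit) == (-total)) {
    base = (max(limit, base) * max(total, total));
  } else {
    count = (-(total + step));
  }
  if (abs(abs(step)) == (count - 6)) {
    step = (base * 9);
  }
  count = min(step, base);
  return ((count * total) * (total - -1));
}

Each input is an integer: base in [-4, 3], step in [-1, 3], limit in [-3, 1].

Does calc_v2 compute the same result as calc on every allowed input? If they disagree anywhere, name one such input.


Equivalent — the differences include arithmetic usage differs; local variable names differ, yet no declared input distinguishes the two.
Spot check at base=0, step=1, limit=-1 — calc: total=-13, then count=0, then ((6 - limit) == (-total)) is false, then count=12, then (abs(abs(step)) == (count - 6)) is false, then count=0, then returns 0. calc_v2: shift=-13, then count=0, then ((6 - limit) == (-shift)) is false, then count=12, then (abs(abs(step)) == (count - 6)) is false, then count=0, then returns 0. Both give 0.
An exhaustive pass over the 200 declared inputs shows identical outputs.
verdict: equivalent


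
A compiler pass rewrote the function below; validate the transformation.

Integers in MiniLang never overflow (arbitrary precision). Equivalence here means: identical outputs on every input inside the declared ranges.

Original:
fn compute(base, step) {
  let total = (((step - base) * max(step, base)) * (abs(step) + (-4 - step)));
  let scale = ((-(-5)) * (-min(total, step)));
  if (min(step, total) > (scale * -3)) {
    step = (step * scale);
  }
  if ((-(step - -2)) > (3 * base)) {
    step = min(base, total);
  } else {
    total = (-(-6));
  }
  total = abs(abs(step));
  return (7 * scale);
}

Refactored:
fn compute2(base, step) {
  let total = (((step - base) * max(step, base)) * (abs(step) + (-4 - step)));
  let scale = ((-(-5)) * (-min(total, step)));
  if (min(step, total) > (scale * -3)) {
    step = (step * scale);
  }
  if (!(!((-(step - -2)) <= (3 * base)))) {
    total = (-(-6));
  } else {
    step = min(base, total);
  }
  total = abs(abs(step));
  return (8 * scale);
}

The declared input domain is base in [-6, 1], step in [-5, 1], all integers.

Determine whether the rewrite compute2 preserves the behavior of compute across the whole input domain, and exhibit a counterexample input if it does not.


Take base=-6, step=-5.
compute: total = -30; scale = 150; (min(step, total) > (scale * -3)) -> true; step = -750; ((-(step - -2)) > (3 * base)) -> true; step = -30; total = 30; return 1050
compute2: total = -30; scale = 150; (min(step, total) > (scale * -3)) -> true; step = -750; (!(!((-(step - -2)) <= (3 * base)))) -> false; step = -30; total = 30; return 1200
1050 vs 1200 — the two versions disagree here.
verdict: not equivalent; witness: base=-6, step=-5


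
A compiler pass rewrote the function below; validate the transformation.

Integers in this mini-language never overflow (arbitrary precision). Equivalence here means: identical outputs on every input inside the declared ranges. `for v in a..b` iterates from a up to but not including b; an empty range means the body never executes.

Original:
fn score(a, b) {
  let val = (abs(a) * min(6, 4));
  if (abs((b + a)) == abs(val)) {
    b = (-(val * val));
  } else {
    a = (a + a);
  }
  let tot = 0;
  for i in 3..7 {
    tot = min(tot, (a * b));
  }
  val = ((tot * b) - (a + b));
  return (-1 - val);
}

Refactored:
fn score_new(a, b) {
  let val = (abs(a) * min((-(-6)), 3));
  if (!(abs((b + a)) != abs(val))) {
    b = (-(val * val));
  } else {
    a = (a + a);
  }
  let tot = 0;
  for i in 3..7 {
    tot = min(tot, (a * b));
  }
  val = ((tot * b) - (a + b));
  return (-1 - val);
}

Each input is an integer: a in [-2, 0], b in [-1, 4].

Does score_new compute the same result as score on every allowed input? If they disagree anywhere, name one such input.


Try a=-1, b=4.
score: val becomes 4; next (abs((b + a)) == abs(val)) evaluates to false; next a becomes -2; next tot becomes 0; next at i=3:; next tot becomes -8; next at i=4:; next tot becomes -8; next at i=5:; next tot becomes -8; next at i=6:; next tot becomes -8; next val becomes -34; next final value 33
score_new: val becomes 3; next (!(abs((b + a)) != abs(val))) evaluates to true; next b becomes -9; next tot becomes 0; next at i=3:; next tot becomes 0; next at i=4:; next tot becomes 0; next at i=5:; next tot becomes 0; next at i=6:; next tot becomes 0; next val becomes 10; next final value -11
33 vs -11 — the two versions disagree here.
verdict: not equivalent; witness: a=-1, b=4


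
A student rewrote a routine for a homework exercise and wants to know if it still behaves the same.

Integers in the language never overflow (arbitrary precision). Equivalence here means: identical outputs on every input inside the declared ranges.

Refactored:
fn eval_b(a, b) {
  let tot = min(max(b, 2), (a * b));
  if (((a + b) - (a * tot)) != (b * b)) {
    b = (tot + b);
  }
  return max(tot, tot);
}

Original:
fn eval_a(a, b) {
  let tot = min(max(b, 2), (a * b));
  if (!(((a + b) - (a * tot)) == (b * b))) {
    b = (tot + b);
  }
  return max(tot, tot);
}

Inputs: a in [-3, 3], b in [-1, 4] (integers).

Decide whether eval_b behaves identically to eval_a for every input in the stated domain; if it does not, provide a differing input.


Equivalent — the differences include comparison usage differs; and boolean connective usage differs, yet no declared input distinguishes the two.
Tracing a=-3, b=3: eval_a: tot becomes -9; next (!(((a + b) - (a * tot)) == (b * b))) evaluates to true; next b becomes -6; next final value -9 | eval_b: tot becomes -9; next (((a + b) - (a * tot)) != (b * b)) evaluates to true; next b becomes -6; next final value -9 — matching result -9.
Across all 42 domain points the two functions coincide.
verdict: equivalent


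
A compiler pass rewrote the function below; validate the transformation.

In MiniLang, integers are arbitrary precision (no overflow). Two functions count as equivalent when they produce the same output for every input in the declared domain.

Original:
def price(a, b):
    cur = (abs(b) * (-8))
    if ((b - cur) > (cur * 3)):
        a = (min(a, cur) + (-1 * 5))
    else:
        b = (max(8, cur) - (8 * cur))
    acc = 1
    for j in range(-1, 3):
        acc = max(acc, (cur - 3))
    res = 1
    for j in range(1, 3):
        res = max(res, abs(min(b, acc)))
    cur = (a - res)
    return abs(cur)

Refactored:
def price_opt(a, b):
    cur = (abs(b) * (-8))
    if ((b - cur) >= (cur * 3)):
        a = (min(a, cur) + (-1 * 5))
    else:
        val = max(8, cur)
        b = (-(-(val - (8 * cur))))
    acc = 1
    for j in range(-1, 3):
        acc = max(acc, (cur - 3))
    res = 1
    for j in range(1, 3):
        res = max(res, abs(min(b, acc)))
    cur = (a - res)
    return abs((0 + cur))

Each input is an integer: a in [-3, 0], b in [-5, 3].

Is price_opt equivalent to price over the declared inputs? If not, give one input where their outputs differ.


At a=-3, b=0: price gives 4, price_opt gives 9.
verdict: not equivalent; witness: a=-3, b=0


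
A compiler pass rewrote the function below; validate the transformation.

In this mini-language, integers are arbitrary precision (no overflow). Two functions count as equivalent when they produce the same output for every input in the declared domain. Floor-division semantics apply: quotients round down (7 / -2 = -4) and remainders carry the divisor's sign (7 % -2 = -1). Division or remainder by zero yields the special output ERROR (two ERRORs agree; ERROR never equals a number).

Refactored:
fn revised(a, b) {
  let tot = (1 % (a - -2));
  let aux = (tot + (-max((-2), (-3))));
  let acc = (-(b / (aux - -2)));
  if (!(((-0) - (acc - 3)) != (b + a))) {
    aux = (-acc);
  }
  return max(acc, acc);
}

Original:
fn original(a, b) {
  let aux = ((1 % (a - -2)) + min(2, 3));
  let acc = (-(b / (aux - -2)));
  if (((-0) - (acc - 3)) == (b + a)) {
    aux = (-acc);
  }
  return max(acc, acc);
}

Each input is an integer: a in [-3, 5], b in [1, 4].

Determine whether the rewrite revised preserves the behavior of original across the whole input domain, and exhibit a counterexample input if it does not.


Behavior is preserved: although comparison usage differs, plus statement counts differ, plus min/max/abs usage differs, plus local variable names differ, plus boolean connective usage differs, the outputs never diverge.
Spot check at a=1, b=1 — original: aux=3, then acc=0, then (((-0) - (acc - 3)) == (b + a)) is false, then returns 0. revised: tot=1, then aux=3, then acc=0, then (!(((-0) - (acc - 3)) != (b + a))) is false, then returns 0. Both give 0.
Sweeping the whole domain (36 inputs) finds no disagreement.
verdict: equivalent


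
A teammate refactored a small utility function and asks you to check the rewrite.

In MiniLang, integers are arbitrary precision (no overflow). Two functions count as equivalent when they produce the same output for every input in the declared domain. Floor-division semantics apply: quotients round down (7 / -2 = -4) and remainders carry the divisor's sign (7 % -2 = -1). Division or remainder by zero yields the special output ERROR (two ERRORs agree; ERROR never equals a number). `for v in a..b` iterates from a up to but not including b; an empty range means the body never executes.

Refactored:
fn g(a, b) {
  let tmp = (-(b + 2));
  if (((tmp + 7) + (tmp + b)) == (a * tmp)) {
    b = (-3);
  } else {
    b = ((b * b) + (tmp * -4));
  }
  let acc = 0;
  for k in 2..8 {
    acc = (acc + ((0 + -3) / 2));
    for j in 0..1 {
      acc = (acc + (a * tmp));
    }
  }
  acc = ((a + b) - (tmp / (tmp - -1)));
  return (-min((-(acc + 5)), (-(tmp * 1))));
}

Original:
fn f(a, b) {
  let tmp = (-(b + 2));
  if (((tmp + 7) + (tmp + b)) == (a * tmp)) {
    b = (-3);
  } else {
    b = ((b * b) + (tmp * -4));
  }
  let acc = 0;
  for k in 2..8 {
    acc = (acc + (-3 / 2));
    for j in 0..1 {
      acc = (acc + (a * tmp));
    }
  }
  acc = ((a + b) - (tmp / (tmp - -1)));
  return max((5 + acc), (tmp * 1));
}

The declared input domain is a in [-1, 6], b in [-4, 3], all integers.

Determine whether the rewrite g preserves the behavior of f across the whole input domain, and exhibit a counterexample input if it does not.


The two are interchangeable: arithmetic usage differs, plus constant usage differs, plus min/max/abs usage differs, and every declared input agrees.
One worked example (a=6, b=-2) — f: tmp becomes 0; next (((tmp + 7) + (tmp + b)) == (a * tmp)) evaluates to false; next b becomes 4; next acc becomes 0; next at k=2:; next acc becomes -2; next at j=0:; next acc becomes -2; next at k=3:; next acc becomes -4; next at j=0:; next acc becomes -4; next at k=4:; next acc becomes -6; next at j=0:; next acc becomes -6; next at k=5:; next acc becomes -8; next at j=0:; next acc becomes -8; next at k=6:; next acc becomes -10; next at j=0:; next acc becomes -10; next at k=7:; next acc becomes -12; next at j=0:; next acc becomes -12; next acc becomes 10; next final value 15; g: tmp becomes 0; next (((tmp + 7) + (tmp + b)) == (a * tmp)) evaluates to false; next b becomes 4; next acc becomes 0; next at k=2:; next acc becomes -2; next at j=0:; next acc becomes -2; next at k=3:; next acc becomes -4; next at j=0:; next acc becomes -4; next at k=4:; next acc becomes -6; next at j=0:; next acc becomes -6; next at k=5:; next acc becomes -8; next at j=0:; next acc becomes -8; next at k=6:; next acc becomes -10; next at j=0:; next acc becomes -10; next at k=7:; next acc becomes -12; next at j=0:; next acc becomes -12; next acc becomes 10; next final value 15; agreement on 15.
Every one of the 64 inputs gives matching results.
verdict: equivalent


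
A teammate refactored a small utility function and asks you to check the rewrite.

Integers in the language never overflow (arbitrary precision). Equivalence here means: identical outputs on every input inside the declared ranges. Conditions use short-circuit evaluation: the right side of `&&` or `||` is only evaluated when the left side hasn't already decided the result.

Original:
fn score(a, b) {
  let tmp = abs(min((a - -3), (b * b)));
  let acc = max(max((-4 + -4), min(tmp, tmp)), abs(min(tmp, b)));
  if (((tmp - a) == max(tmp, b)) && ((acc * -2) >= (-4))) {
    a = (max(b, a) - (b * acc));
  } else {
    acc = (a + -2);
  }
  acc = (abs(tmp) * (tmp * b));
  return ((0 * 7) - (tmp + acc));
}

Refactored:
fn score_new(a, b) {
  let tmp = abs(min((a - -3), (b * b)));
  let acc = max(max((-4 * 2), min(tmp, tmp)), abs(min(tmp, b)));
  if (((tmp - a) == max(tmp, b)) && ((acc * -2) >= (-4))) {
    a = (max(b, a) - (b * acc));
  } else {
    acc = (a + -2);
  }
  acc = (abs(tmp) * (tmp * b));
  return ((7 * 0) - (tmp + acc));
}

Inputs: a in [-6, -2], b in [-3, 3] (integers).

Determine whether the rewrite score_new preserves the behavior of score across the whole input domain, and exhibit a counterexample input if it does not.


Behavior is preserved: although constant usage differs; arithmetic usage differs, the outputs never diverge.
As a probe, take a=-3, b=3: score runs tmp = 0; acc = 0; (((tmp - a) == max(tmp, b)) && ((acc * -2) >= (-4))) -> true; a = 3; acc = 0; return 0; score_new runs tmp = 0; acc = 0; (((tmp - a) == max(tmp, b)) && ((acc * -2) >= (-4))) -> true; a = 3; acc = 0; return 0; both end at 0.
Sweeping the whole domain (35 inputs) finds no disagreement.
verdict: equivalent


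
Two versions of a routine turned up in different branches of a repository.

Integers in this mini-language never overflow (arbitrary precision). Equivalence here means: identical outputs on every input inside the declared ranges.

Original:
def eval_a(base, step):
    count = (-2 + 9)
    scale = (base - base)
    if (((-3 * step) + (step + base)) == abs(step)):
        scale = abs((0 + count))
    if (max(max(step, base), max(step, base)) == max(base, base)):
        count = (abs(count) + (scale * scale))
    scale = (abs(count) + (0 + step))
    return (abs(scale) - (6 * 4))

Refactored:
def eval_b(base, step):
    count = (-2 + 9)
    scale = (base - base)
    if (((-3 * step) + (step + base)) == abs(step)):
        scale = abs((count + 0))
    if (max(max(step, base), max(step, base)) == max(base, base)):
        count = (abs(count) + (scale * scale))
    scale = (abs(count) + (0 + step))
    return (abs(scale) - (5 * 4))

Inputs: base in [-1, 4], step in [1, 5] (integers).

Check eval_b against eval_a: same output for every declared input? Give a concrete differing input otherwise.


Consider the input base=-1, step=1.
eval_a: count=7, then scale=0, then (((-3 * step) + (step + base)) == abs(step)) is false, then (max(max(step, base), max(step, base)) == max(base, base)) is false, then scale=8, then returns -16
eval_b: count=7, then scale=0, then (((-3 * step) + (step + base)) == abs(step)) is false, then (max(max(step, base), max(step, base)) == max(base, base)) is false, then scale=8, then returns -12
-16 vs -12 — the two versions disagree here.
verdict: not equivalent; witness: base=-1, step=1


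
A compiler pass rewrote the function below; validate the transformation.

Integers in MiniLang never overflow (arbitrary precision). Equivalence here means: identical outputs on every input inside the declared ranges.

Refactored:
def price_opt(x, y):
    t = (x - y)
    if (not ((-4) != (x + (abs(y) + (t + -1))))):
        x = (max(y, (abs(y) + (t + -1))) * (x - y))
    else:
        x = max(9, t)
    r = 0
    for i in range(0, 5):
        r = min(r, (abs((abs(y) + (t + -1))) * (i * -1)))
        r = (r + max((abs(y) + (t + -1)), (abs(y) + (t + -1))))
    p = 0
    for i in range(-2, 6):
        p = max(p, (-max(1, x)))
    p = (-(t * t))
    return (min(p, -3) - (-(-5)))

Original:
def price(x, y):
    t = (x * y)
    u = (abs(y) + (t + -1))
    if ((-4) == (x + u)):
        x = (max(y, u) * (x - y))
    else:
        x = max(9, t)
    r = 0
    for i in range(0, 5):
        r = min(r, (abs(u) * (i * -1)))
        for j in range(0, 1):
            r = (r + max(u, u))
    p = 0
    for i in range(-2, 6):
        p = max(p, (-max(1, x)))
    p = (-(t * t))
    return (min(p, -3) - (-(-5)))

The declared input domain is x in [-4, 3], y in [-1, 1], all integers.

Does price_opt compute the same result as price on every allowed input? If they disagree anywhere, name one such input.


At x=-4, y=-1: price gives -21, price_opt gives -14.
verdict: not equivalent; witness: x=-4, y=-1


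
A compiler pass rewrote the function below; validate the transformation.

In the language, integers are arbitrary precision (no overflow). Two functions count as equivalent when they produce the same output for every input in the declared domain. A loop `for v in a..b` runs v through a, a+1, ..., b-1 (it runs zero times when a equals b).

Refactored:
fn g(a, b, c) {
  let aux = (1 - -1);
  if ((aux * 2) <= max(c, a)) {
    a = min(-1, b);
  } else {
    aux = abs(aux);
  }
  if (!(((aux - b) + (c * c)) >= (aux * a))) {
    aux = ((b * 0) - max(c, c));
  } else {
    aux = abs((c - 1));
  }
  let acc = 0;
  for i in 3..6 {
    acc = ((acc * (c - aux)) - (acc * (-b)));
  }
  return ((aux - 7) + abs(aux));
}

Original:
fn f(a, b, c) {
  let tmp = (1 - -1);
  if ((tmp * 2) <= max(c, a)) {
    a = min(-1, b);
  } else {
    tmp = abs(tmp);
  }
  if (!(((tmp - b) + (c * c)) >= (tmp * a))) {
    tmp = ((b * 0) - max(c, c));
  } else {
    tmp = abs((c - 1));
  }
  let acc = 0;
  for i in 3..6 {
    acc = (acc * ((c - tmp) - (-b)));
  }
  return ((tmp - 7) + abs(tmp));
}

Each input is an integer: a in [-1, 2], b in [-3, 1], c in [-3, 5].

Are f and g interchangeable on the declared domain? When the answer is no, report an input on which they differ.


Comparing the listings, the differences include: local variable names differ, plus arithmetic usage differs.
Tracing a=-1, b=-3, c=5: f: tmp = 2; ((tmp * 2) <= max(c, a)) -> true; a = -3; (!(((tmp - b) + (c * c)) >= (tmp * a))) -> false; tmp = 4; acc = 0; [i=3]; acc = 0; [i=4]; acc = 0; [i=5]; acc = 0; return 1 | g: aux = 2; ((aux * 2) <= max(c, a)) -> true; a = -3; (!(((aux - b) + (c * c)) >= (aux * a))) -> false; aux = 4; acc = 0; [i=3]; acc = 0; [i=4]; acc = 0; [i=5]; acc = 0; return 1 — matching result 1.
Sweeping the whole domain (180 inputs) finds no disagreement.
verdict: equivalent


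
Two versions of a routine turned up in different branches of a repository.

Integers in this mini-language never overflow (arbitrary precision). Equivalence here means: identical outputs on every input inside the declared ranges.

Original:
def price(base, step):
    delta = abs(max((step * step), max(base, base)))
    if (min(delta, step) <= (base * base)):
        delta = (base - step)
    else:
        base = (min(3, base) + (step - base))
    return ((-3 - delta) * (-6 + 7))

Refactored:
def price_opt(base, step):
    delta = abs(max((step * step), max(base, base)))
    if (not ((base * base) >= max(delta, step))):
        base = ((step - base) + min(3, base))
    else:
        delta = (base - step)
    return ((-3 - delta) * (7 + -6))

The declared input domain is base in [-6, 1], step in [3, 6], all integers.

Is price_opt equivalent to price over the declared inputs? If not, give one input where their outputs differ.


Run the pair on base=-5, step=6.
price: delta=36, then (min(delta, step) <= (base * base)) is true, then delta=-11, then returns 8
price_opt: delta=36, then (not ((base * base) >= max(delta, step))) is true, then base=6, then returns -39
8 vs -39 — the two versions disagree here.
verdict: not equivalent; witness: base=-5, step=6


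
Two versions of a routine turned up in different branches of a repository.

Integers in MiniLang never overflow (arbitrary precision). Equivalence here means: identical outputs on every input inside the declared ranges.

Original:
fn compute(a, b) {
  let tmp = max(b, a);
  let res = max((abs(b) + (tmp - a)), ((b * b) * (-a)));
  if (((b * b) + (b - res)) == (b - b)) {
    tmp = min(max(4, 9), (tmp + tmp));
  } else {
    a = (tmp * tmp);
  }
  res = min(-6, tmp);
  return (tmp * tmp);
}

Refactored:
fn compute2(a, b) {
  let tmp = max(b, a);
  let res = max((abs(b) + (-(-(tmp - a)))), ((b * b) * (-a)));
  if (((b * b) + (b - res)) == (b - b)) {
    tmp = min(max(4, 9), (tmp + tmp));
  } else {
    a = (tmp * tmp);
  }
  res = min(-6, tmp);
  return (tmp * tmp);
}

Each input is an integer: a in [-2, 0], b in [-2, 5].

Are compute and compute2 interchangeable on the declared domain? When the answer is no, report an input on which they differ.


Equivalent — the differences include same computation, different form, yet no declared input distinguishes the two.
Spot check at a=-1, b=4 — compute: tmp := 4 | res := 16 | (((b * b) + (b - res)) == (b - b)): false | a := 16 | res := -6 | result 16. compute2: tmp := 4 | res := 16 | (((b * b) + (b - res)) == (b - b)): false | a := 16 | res := -6 | result 16. Both give 16.
Across all 24 domain points the two functions coincide.
verdict: equivalent


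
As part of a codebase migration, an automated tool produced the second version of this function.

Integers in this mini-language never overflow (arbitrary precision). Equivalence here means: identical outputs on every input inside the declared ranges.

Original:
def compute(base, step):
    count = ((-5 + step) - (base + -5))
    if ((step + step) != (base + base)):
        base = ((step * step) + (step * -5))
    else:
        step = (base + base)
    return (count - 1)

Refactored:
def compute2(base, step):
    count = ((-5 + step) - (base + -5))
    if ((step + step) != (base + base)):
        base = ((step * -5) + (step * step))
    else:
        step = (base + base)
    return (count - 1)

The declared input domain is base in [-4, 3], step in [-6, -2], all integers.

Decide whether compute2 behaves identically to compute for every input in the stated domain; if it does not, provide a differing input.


The two are interchangeable: same computation, different form, and every declared input agrees.
One worked example (base=3, step=-2) — compute: count := -5 | ((step + step) != (base + base)): true | base := 14 | result -6; compute2: count := -5 | ((step + step) != (base + base)): true | base := 14 | result -6; agreement on -6.
Across all 40 domain points the two functions coincide.
verdict: equivalent


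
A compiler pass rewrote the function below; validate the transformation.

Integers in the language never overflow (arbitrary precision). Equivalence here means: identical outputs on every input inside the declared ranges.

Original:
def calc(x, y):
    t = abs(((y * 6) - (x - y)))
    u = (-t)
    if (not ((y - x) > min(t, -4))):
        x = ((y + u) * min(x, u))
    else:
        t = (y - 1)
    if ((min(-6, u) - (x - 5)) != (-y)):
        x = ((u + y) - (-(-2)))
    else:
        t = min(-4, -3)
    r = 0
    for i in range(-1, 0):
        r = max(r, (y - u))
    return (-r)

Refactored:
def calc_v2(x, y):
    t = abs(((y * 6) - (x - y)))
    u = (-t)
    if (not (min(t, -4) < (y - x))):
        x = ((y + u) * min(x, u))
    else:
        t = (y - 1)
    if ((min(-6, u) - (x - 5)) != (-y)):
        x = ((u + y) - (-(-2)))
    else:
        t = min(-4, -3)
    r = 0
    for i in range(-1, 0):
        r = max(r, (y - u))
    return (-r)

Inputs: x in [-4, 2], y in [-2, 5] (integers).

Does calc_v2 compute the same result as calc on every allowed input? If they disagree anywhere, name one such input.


The two versions differ — the changes include comparison usage differs.
As a probe, take x=1, y=-1: calc runs t = 8; u = -8; (not ((y - x) > min(t, -4))) -> false; t = -2; ((min(-6, u) - (x - 5)) != (-y)) -> true; x = -11; r = 0; [i=-1]; r = 7; return -7; calc_v2 runs t = 8; u = -8; (not (min(t, -4) < (y - x))) -> false; t = -2; ((min(-6, u) - (x - 5)) != (-y)) -> true; x = -11; r = 0; [i=-1]; r = 7; return -7; both end at -7.
Every one of the 56 inputs gives matching results.
verdict: equivalent


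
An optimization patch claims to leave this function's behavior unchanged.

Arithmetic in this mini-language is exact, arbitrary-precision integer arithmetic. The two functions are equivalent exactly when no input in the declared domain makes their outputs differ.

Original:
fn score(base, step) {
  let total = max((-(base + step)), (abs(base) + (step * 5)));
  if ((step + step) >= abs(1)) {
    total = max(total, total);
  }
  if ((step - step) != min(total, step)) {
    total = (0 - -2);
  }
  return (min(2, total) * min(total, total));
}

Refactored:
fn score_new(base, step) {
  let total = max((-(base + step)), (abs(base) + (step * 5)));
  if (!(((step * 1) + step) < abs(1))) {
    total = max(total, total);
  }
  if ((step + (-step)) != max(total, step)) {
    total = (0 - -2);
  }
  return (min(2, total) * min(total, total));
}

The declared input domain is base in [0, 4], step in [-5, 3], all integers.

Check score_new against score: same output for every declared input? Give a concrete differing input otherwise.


Try base=1, step=-1.
score: total=0, then ((step + step) >= abs(1)) is false, then ((step - step) != min(total, step)) is true, then total=2, then returns 4
score_new: total=0, then (!(((step * 1) + step) < abs(1))) is false, then ((step + (-step)) != max(total, step)) is false, then returns 0
4 against 0: the behavior changed.
verdict: not equivalent; witness: base=1, step=-1


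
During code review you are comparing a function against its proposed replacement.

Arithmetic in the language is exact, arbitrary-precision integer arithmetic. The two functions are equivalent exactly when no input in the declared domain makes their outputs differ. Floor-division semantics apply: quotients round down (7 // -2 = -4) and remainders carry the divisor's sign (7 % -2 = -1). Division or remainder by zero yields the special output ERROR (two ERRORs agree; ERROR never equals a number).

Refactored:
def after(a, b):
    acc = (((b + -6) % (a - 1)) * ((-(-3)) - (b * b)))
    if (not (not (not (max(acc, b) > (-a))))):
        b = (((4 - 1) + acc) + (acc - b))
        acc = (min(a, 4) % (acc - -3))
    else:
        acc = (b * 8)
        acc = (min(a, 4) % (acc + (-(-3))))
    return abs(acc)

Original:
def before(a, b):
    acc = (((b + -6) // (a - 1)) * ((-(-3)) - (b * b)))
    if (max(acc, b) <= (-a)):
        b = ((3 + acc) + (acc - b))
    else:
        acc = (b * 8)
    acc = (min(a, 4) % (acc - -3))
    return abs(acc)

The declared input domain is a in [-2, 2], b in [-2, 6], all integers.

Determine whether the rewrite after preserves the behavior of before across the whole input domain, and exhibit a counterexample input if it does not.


There is a counterexample at a=-2, b=-2: 0 on one side, 3 on the other.
before: acc = -2; (max(acc, b) <= (-a)) -> true; b = 1; acc = 0; return 0
after: acc = 2; (not (not (not (max(acc, b) > (-a))))) -> true; b = 9; acc = 3; return 3
verdict: not equivalent; witness: a=-2, b=-2
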